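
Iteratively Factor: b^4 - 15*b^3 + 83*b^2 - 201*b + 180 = (b - 5)*(b^3 - 10*b^2 + 33*b - 36) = (b - 5)*(b - 3)*(b^2 - 7*b + 12) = (b - 5)*(b - 4)*(b - 3)*(b - 3)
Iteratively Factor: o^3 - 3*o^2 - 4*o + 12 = (o + 2)*(o^2 - 5*o + 6) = (o - 3)*(o + 2)*(o - 2)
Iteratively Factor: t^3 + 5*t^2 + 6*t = (t + 2)*(t^2 + 3*t) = (t + 2)*(t + 3)*(t)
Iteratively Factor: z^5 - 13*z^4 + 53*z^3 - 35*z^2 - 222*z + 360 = (z - 4)*(z^4 - 9*z^3 + 17*z^2 + 33*z - 90) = (z - 5)*(z - 4)*(z^3 - 4*z^2 - 3*z + 18) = (z - 5)*(z - 4)*(z - 3)*(z^2 - z - 6) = (z - 5)*(z - 4)*(z - 3)^2*(z + 2)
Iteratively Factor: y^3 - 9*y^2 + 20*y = (y)*(y^2 - 9*y + 20) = y*(y - 5)*(y - 4)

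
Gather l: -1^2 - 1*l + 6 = 5 - l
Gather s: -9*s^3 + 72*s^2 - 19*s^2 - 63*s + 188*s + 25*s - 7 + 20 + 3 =-9*s^3 + 53*s^2 + 150*s + 16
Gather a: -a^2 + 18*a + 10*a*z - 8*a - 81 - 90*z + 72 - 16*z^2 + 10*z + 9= -a^2 + a*(10*z + 10) - 16*z^2 - 80*z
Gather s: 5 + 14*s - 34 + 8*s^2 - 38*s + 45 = 8*s^2 - 24*s + 16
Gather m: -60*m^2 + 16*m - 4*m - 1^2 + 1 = -60*m^2 + 12*m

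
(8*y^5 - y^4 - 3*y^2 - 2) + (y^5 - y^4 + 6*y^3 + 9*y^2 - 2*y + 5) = 9*y^5 - 2*y^4 + 6*y^3 + 6*y^2 - 2*y + 3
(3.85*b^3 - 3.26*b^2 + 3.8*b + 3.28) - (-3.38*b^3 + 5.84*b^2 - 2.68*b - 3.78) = 7.23*b^3 - 9.1*b^2 + 6.48*b + 7.06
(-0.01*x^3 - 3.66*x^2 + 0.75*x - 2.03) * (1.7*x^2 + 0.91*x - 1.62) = -0.017*x^5 - 6.2311*x^4 - 2.0394*x^3 + 3.1607*x^2 - 3.0623*x + 3.2886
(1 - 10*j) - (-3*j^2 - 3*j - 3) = 3*j^2 - 7*j + 4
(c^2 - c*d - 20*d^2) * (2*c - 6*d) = 2*c^3 - 8*c^2*d - 34*c*d^2 + 120*d^3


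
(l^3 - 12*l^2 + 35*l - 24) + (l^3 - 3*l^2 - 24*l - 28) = 2*l^3 - 15*l^2 + 11*l - 52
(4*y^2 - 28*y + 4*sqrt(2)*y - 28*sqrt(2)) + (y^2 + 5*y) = 5*y^2 - 23*y + 4*sqrt(2)*y - 28*sqrt(2)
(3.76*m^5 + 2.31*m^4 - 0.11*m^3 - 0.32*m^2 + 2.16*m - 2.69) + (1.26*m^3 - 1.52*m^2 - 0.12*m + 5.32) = 3.76*m^5 + 2.31*m^4 + 1.15*m^3 - 1.84*m^2 + 2.04*m + 2.63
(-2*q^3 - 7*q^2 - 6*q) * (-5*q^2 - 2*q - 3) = 10*q^5 + 39*q^4 + 50*q^3 + 33*q^2 + 18*q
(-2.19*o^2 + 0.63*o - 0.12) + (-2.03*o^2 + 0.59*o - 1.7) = -4.22*o^2 + 1.22*o - 1.82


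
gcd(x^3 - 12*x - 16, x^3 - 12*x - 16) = x^3 - 12*x - 16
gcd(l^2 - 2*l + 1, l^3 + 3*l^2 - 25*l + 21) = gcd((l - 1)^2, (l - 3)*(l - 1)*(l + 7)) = l - 1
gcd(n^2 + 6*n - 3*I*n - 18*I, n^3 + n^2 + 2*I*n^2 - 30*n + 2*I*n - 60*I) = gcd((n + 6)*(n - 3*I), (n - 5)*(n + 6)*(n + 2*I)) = n + 6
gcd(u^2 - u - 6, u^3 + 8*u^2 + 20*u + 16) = u + 2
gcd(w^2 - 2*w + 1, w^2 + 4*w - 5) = w - 1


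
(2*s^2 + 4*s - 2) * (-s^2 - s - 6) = -2*s^4 - 6*s^3 - 14*s^2 - 22*s + 12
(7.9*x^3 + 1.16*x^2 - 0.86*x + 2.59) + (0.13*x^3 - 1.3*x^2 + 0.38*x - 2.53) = 8.03*x^3 - 0.14*x^2 - 0.48*x + 0.0600000000000001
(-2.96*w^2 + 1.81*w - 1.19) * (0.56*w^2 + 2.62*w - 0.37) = -1.6576*w^4 - 6.7416*w^3 + 5.171*w^2 - 3.7875*w + 0.4403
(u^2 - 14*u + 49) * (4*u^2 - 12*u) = 4*u^4 - 68*u^3 + 364*u^2 - 588*u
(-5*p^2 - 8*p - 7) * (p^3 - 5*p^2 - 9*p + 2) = -5*p^5 + 17*p^4 + 78*p^3 + 97*p^2 + 47*p - 14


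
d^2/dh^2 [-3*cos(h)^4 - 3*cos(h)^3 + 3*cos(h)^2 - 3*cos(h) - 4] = 48*sin(h)^4 - 48*sin(h)^2 + 21*cos(h)/4 + 27*cos(3*h)/4 + 6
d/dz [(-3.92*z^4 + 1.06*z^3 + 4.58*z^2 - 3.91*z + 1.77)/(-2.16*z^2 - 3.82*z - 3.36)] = (16.9344*z^5 + 42.6336*z^4 + 44.5864*z^3 - 36.626*z^2 - 23.1312*z + 19.899)/(4.6656*z^4 + 16.5024*z^3 + 29.1076*z^2 + 25.6704*z + 11.2896)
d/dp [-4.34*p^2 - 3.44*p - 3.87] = -8.68*p - 3.44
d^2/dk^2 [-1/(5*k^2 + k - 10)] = 2*(25*k^2 + 5*k - (10*k + 1)^2 - 50)/(5*k^2 + k - 10)^3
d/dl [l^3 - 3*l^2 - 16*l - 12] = 3*l^2 - 6*l - 16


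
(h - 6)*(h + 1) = h^2 - 5*h - 6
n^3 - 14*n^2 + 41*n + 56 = (n - 8)*(n - 7)*(n + 1)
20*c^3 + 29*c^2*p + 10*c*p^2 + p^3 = (c + p)*(4*c + p)*(5*c + p)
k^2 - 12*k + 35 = (k - 7)*(k - 5)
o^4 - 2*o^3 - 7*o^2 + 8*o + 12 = (o - 3)*(o - 2)*(o + 1)*(o + 2)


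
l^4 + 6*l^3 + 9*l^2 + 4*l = l*(l + 1)^2*(l + 4)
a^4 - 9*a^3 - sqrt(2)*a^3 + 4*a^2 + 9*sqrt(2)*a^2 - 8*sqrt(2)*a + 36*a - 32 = (a - 8)*(a - 1)*(a - 2*sqrt(2))*(a + sqrt(2))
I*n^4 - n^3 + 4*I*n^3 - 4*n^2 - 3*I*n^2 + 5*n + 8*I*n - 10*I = (n + 5)*(n - I)*(n + 2*I)*(I*n - I)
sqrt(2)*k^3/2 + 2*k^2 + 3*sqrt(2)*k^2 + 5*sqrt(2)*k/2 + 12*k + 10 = (k + 5)*(k + 2*sqrt(2))*(sqrt(2)*k/2 + sqrt(2)/2)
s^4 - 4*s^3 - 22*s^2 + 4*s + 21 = (s - 7)*(s - 1)*(s + 1)*(s + 3)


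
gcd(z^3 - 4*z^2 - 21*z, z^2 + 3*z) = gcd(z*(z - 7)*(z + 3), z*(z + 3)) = z^2 + 3*z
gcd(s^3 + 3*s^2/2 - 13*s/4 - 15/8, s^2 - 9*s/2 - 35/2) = s + 5/2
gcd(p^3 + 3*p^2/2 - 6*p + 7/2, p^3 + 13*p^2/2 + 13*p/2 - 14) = p^2 + 5*p/2 - 7/2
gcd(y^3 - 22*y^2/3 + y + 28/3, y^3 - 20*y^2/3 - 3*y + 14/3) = y^2 - 6*y - 7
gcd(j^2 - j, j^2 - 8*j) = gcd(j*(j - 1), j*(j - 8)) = j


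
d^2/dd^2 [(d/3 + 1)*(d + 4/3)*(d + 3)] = 2*d + 44/9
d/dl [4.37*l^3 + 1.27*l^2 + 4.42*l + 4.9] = 13.11*l^2 + 2.54*l + 4.42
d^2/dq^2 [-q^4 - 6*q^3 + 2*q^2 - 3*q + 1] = -12*q^2 - 36*q + 4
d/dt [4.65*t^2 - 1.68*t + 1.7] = 9.3*t - 1.68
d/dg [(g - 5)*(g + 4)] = 2*g - 1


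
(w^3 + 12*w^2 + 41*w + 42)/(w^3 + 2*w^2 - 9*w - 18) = (w + 7)/(w - 3)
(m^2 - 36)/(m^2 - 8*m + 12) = (m + 6)/(m - 2)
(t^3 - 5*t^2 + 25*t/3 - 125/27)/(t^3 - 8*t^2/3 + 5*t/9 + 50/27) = (3*t - 5)/(3*t + 2)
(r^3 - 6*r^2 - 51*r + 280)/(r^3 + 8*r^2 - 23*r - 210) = (r - 8)/(r + 6)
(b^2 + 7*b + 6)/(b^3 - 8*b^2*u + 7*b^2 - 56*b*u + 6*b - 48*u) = 1/(b - 8*u)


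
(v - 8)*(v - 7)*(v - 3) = v^3 - 18*v^2 + 101*v - 168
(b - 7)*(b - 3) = b^2 - 10*b + 21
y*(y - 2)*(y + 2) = y^3 - 4*y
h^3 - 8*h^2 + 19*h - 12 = (h - 4)*(h - 3)*(h - 1)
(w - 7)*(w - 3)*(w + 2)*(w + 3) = w^4 - 5*w^3 - 23*w^2 + 45*w + 126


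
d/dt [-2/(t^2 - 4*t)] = 4*(t - 2)/(t^2*(t - 4)^2)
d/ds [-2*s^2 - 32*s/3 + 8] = -4*s - 32/3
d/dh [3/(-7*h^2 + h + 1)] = 3*(14*h - 1)/(-7*h^2 + h + 1)^2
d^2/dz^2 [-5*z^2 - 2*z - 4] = -10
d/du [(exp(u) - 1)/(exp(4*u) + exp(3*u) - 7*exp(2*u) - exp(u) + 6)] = (-3*exp(2*u) - 4*exp(u) + 5)*exp(u)/(exp(6*u) + 4*exp(5*u) - 6*exp(4*u) - 32*exp(3*u) + exp(2*u) + 60*exp(u) + 36)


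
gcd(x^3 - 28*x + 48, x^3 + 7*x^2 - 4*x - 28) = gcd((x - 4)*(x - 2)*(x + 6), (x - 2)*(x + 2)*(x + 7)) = x - 2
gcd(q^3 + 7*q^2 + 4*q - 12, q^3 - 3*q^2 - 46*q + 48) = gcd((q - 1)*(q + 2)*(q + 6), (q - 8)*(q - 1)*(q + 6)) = q^2 + 5*q - 6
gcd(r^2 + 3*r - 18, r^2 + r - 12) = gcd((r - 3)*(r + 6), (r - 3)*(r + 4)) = r - 3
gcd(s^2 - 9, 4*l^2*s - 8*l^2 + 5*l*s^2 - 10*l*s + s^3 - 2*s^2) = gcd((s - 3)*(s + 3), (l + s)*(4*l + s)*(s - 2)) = 1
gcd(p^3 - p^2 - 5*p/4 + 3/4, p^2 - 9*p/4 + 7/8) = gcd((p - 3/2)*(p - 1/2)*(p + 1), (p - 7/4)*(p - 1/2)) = p - 1/2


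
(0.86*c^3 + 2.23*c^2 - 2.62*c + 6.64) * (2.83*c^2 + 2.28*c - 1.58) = 2.4338*c^5 + 8.2717*c^4 - 3.689*c^3 + 9.2942*c^2 + 19.2788*c - 10.4912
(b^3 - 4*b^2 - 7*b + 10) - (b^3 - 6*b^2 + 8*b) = 2*b^2 - 15*b + 10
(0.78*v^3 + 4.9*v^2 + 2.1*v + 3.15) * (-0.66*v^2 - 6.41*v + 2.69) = -0.5148*v^5 - 8.2338*v^4 - 30.6968*v^3 - 2.359*v^2 - 14.5425*v + 8.4735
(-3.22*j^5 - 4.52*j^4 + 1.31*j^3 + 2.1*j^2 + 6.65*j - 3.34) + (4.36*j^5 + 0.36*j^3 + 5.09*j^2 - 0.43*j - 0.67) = 1.14*j^5 - 4.52*j^4 + 1.67*j^3 + 7.19*j^2 + 6.22*j - 4.01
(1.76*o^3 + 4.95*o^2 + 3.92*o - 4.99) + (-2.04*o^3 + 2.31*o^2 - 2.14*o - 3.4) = -0.28*o^3 + 7.26*o^2 + 1.78*o - 8.39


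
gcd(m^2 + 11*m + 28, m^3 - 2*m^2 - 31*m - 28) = m + 4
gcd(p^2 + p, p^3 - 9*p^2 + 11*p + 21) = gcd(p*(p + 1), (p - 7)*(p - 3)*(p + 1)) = p + 1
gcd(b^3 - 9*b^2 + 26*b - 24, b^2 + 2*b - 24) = b - 4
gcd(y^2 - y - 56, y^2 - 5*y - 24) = y - 8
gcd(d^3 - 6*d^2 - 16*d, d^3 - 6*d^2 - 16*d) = d^3 - 6*d^2 - 16*d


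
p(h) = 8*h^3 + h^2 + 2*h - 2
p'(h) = 24*h^2 + 2*h + 2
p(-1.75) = -45.31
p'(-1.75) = 72.00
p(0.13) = -1.71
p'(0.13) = 2.67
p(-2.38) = -108.95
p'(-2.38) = 133.19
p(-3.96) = -491.03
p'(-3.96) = 370.44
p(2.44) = 125.05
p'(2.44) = 149.77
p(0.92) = 6.92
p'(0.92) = 24.15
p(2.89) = 205.23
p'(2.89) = 208.23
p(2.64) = 157.45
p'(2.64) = 174.55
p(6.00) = 1774.00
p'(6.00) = 878.00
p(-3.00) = -215.00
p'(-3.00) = 212.00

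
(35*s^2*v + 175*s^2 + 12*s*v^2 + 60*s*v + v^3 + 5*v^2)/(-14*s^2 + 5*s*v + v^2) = (-5*s*v - 25*s - v^2 - 5*v)/(2*s - v)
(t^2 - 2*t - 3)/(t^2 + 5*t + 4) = (t - 3)/(t + 4)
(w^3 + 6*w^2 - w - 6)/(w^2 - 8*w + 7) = (w^2 + 7*w + 6)/(w - 7)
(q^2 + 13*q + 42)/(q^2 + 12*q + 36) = (q + 7)/(q + 6)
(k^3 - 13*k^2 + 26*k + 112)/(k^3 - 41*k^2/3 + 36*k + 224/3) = 3*(k + 2)/(3*k + 4)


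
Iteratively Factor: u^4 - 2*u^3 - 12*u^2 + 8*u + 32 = (u + 2)*(u^3 - 4*u^2 - 4*u + 16) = (u + 2)^2*(u^2 - 6*u + 8) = (u - 4)*(u + 2)^2*(u - 2)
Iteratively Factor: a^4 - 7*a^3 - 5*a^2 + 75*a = (a)*(a^3 - 7*a^2 - 5*a + 75) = a*(a - 5)*(a^2 - 2*a - 15) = a*(a - 5)^2*(a + 3)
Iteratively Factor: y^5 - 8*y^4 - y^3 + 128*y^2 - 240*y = (y - 5)*(y^4 - 3*y^3 - 16*y^2 + 48*y) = (y - 5)*(y - 3)*(y^3 - 16*y) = (y - 5)*(y - 3)*(y + 4)*(y^2 - 4*y) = y*(y - 5)*(y - 3)*(y + 4)*(y - 4)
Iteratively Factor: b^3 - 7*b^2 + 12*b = (b - 4)*(b^2 - 3*b) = b*(b - 4)*(b - 3)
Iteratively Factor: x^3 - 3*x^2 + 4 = (x + 1)*(x^2 - 4*x + 4) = (x - 2)*(x + 1)*(x - 2)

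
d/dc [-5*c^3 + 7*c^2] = c*(14 - 15*c)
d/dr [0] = 0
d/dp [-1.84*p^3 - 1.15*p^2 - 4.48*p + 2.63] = -5.52*p^2 - 2.3*p - 4.48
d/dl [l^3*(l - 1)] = l^2*(4*l - 3)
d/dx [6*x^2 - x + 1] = 12*x - 1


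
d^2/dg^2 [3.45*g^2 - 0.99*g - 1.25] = 6.90000000000000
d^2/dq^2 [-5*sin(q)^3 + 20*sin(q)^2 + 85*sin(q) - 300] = 45*sin(q)^3 - 80*sin(q)^2 - 115*sin(q) + 40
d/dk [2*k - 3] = 2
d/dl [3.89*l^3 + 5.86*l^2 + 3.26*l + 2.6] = 11.67*l^2 + 11.72*l + 3.26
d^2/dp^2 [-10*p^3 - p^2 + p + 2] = -60*p - 2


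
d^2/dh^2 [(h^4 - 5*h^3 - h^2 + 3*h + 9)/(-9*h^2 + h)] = 2*(-81*h^6 + 27*h^5 - 3*h^4 - 229*h^3 - 2187*h^2 + 243*h - 9)/(h^3*(729*h^3 - 243*h^2 + 27*h - 1))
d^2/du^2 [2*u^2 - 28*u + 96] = 4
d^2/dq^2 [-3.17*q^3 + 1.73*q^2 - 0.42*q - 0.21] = 3.46 - 19.02*q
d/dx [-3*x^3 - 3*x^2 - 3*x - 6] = -9*x^2 - 6*x - 3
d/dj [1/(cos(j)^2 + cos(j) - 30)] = (2*cos(j) + 1)*sin(j)/(cos(j)^2 + cos(j) - 30)^2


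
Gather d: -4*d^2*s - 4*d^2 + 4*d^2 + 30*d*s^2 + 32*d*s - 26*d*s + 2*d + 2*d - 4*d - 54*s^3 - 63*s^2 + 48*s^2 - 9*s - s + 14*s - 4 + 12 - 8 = -4*d^2*s + d*(30*s^2 + 6*s) - 54*s^3 - 15*s^2 + 4*s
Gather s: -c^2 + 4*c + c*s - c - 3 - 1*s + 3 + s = -c^2 + c*s + 3*c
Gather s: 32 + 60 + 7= 99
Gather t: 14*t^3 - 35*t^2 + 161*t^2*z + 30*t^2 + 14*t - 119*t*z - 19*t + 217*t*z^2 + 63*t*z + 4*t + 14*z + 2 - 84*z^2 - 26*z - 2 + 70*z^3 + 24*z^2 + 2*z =14*t^3 + t^2*(161*z - 5) + t*(217*z^2 - 56*z - 1) + 70*z^3 - 60*z^2 - 10*z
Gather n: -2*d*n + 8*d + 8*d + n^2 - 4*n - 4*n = 16*d + n^2 + n*(-2*d - 8)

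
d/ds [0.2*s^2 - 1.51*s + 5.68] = 0.4*s - 1.51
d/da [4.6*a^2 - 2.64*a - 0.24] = 9.2*a - 2.64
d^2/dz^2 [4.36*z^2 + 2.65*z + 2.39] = 8.72000000000000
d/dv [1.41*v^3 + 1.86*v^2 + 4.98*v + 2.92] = 4.23*v^2 + 3.72*v + 4.98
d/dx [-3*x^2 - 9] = -6*x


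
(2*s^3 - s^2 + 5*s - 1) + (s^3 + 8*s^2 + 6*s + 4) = 3*s^3 + 7*s^2 + 11*s + 3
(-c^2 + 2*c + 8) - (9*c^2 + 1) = -10*c^2 + 2*c + 7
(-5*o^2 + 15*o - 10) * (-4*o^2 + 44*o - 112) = 20*o^4 - 280*o^3 + 1260*o^2 - 2120*o + 1120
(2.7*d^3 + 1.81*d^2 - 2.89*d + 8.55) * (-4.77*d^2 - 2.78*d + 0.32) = -12.879*d^5 - 16.1397*d^4 + 9.6175*d^3 - 32.1701*d^2 - 24.6938*d + 2.736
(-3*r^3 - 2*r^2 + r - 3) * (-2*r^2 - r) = 6*r^5 + 7*r^4 + 5*r^2 + 3*r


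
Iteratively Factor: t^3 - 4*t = (t)*(t^2 - 4) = t*(t - 2)*(t + 2)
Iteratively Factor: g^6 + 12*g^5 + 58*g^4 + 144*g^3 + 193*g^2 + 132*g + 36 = (g + 3)*(g^5 + 9*g^4 + 31*g^3 + 51*g^2 + 40*g + 12) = (g + 3)^2*(g^4 + 6*g^3 + 13*g^2 + 12*g + 4) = (g + 1)*(g + 3)^2*(g^3 + 5*g^2 + 8*g + 4) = (g + 1)*(g + 2)*(g + 3)^2*(g^2 + 3*g + 2) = (g + 1)*(g + 2)^2*(g + 3)^2*(g + 1)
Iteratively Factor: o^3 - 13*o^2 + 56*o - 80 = (o - 5)*(o^2 - 8*o + 16) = (o - 5)*(o - 4)*(o - 4)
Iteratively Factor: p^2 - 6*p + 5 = (p - 1)*(p - 5)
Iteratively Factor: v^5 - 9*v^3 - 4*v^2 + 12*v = (v - 1)*(v^4 + v^3 - 8*v^2 - 12*v) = (v - 1)*(v + 2)*(v^3 - v^2 - 6*v) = v*(v - 1)*(v + 2)*(v^2 - v - 6) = v*(v - 1)*(v + 2)^2*(v - 3)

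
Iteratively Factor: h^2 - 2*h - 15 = (h - 5)*(h + 3)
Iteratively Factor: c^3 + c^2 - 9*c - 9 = (c + 1)*(c^2 - 9) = (c - 3)*(c + 1)*(c + 3)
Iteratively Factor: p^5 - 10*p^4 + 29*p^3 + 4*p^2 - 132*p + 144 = (p - 4)*(p^4 - 6*p^3 + 5*p^2 + 24*p - 36) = (p - 4)*(p - 2)*(p^3 - 4*p^2 - 3*p + 18) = (p - 4)*(p - 3)*(p - 2)*(p^2 - p - 6) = (p - 4)*(p - 3)*(p - 2)*(p + 2)*(p - 3)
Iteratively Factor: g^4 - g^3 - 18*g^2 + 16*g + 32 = (g + 4)*(g^3 - 5*g^2 + 2*g + 8) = (g - 4)*(g + 4)*(g^2 - g - 2) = (g - 4)*(g - 2)*(g + 4)*(g + 1)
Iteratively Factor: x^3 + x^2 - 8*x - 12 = (x - 3)*(x^2 + 4*x + 4) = (x - 3)*(x + 2)*(x + 2)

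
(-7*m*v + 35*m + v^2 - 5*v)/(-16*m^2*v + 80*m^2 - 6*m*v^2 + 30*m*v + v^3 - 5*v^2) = (-7*m + v)/(-16*m^2 - 6*m*v + v^2)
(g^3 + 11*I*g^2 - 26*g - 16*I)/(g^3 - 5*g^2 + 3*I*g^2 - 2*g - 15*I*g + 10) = (g + 8*I)/(g - 5)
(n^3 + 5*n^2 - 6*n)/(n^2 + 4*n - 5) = n*(n + 6)/(n + 5)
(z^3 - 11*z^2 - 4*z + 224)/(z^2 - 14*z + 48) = (z^2 - 3*z - 28)/(z - 6)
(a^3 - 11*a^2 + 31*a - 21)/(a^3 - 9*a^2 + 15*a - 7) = (a - 3)/(a - 1)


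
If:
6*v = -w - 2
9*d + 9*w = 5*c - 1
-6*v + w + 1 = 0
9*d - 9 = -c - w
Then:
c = -1/3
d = 65/54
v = -1/12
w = -3/2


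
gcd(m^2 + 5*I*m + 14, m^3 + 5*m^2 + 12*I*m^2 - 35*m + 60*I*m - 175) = m + 7*I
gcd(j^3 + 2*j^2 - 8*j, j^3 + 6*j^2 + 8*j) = j^2 + 4*j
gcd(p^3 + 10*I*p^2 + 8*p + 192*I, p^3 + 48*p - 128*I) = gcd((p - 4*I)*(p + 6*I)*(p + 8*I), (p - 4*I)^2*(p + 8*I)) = p^2 + 4*I*p + 32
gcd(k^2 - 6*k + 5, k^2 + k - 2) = k - 1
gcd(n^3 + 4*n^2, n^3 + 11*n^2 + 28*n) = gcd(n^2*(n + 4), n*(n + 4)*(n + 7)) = n^2 + 4*n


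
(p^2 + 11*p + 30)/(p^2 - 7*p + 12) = (p^2 + 11*p + 30)/(p^2 - 7*p + 12)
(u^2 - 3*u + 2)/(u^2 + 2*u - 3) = (u - 2)/(u + 3)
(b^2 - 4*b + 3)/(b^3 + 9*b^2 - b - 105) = (b - 1)/(b^2 + 12*b + 35)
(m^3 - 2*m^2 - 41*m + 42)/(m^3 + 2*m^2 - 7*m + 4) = (m^2 - m - 42)/(m^2 + 3*m - 4)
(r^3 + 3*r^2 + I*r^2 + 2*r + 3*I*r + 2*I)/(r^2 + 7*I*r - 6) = (r^2 + 3*r + 2)/(r + 6*I)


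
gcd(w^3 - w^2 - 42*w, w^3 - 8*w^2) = w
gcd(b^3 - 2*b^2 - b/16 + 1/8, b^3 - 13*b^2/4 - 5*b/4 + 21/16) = 1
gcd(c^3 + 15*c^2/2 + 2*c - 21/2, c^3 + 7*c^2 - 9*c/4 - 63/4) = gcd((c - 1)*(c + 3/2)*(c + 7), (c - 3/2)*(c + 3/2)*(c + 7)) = c^2 + 17*c/2 + 21/2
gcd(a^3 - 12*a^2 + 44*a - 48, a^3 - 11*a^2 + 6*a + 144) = a - 6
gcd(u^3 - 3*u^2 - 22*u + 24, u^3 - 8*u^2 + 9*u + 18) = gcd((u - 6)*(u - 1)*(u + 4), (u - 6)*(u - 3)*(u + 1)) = u - 6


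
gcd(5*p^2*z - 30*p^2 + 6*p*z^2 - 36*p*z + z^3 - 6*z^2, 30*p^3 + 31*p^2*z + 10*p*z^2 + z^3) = 5*p + z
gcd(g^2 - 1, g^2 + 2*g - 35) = 1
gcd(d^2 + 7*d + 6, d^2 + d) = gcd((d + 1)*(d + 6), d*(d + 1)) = d + 1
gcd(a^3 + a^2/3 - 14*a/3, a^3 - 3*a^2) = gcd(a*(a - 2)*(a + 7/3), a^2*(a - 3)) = a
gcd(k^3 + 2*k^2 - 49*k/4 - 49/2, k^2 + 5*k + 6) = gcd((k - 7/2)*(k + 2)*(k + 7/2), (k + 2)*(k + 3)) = k + 2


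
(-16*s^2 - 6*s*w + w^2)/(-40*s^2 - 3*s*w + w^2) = (2*s + w)/(5*s + w)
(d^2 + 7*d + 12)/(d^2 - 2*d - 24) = (d + 3)/(d - 6)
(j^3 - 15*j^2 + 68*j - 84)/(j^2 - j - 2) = (j^2 - 13*j + 42)/(j + 1)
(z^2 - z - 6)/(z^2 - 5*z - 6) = (-z^2 + z + 6)/(-z^2 + 5*z + 6)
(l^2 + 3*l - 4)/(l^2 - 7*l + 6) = (l + 4)/(l - 6)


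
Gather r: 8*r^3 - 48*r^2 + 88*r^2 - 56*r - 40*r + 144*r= 8*r^3 + 40*r^2 + 48*r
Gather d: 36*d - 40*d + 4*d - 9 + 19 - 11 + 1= 0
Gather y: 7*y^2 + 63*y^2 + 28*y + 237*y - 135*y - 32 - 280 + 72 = 70*y^2 + 130*y - 240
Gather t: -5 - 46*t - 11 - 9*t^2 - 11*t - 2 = -9*t^2 - 57*t - 18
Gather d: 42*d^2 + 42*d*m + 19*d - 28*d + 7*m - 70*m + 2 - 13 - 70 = 42*d^2 + d*(42*m - 9) - 63*m - 81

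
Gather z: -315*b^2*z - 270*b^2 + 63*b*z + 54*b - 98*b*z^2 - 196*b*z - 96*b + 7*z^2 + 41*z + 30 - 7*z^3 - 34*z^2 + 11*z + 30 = -270*b^2 - 42*b - 7*z^3 + z^2*(-98*b - 27) + z*(-315*b^2 - 133*b + 52) + 60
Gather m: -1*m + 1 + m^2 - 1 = m^2 - m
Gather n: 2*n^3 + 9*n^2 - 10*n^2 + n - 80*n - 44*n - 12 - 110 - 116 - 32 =2*n^3 - n^2 - 123*n - 270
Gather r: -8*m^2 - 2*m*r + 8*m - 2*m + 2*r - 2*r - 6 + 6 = -8*m^2 - 2*m*r + 6*m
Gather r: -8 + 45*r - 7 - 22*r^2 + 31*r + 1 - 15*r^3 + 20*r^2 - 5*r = -15*r^3 - 2*r^2 + 71*r - 14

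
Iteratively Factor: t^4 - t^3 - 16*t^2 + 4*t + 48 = (t + 2)*(t^3 - 3*t^2 - 10*t + 24) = (t + 2)*(t + 3)*(t^2 - 6*t + 8) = (t - 2)*(t + 2)*(t + 3)*(t - 4)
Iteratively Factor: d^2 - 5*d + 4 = (d - 1)*(d - 4)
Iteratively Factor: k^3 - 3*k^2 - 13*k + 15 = (k - 1)*(k^2 - 2*k - 15) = (k - 5)*(k - 1)*(k + 3)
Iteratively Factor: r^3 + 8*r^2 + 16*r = (r)*(r^2 + 8*r + 16) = r*(r + 4)*(r + 4)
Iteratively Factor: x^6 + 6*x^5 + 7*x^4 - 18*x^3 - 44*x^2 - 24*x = (x)*(x^5 + 6*x^4 + 7*x^3 - 18*x^2 - 44*x - 24) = x*(x + 1)*(x^4 + 5*x^3 + 2*x^2 - 20*x - 24) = x*(x - 2)*(x + 1)*(x^3 + 7*x^2 + 16*x + 12) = x*(x - 2)*(x + 1)*(x + 2)*(x^2 + 5*x + 6) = x*(x - 2)*(x + 1)*(x + 2)*(x + 3)*(x + 2)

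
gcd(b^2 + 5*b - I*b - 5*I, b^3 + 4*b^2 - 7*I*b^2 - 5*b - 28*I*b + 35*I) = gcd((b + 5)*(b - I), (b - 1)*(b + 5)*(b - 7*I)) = b + 5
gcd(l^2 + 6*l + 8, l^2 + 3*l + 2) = l + 2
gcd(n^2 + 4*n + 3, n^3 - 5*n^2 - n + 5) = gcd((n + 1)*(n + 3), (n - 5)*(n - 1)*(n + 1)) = n + 1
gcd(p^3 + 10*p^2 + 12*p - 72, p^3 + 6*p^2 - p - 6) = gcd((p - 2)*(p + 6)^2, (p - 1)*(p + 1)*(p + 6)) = p + 6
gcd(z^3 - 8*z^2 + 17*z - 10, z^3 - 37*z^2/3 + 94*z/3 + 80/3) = z - 5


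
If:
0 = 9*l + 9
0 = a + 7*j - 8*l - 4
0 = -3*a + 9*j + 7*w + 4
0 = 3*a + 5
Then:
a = -5/3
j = -1/3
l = -1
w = -6/7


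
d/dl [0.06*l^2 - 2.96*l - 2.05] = 0.12*l - 2.96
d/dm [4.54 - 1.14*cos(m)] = 1.14*sin(m)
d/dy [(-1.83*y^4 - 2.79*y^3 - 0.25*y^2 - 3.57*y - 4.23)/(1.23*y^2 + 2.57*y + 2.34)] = (-4.5018*y^5 - 17.541*y^4 - 31.4694*y^3 - 15.8372*y^2 + 9.2358*y + 2.5173)/(1.5129*y^4 + 6.3222*y^3 + 12.3613*y^2 + 12.0276*y + 5.4756)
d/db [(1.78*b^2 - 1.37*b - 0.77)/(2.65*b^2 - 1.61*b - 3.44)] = (0.764699999999999*b^2 - 8.1654*b + 3.4731)/(7.0225*b^4 - 8.533*b^3 - 15.6399*b^2 + 11.0768*b + 11.8336)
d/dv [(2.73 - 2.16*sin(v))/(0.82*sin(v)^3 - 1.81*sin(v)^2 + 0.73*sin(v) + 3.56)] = (3.5424*sin(v)^3 - 10.6254*sin(v)^2 + 9.8826*sin(v) - 9.6825)*cos(v)/(0.6724*sin(v)^6 - 2.9684*sin(v)^5 + 4.4733*sin(v)^4 + 3.1958*sin(v)^3 - 12.3543*sin(v)^2 + 5.1976*sin(v) + 12.6736)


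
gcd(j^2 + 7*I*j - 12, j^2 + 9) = j + 3*I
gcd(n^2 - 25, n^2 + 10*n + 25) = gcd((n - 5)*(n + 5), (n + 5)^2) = n + 5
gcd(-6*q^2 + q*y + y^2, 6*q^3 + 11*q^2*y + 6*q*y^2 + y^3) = 3*q + y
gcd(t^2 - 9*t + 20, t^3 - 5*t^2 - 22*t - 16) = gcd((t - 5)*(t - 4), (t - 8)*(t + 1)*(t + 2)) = 1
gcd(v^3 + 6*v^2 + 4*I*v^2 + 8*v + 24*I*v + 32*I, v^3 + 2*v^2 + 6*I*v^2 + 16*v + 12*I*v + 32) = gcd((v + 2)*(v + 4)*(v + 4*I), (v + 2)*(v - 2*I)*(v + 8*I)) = v + 2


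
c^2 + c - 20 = (c - 4)*(c + 5)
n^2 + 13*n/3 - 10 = (n - 5/3)*(n + 6)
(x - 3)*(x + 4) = x^2 + x - 12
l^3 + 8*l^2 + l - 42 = (l - 2)*(l + 3)*(l + 7)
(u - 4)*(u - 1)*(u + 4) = u^3 - u^2 - 16*u + 16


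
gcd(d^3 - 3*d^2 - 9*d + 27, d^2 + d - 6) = d + 3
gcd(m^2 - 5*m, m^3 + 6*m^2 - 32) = 1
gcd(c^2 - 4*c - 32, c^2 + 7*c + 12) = c + 4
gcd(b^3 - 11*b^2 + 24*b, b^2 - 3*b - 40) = b - 8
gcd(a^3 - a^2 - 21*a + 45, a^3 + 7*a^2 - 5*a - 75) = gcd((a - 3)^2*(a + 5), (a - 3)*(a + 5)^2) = a^2 + 2*a - 15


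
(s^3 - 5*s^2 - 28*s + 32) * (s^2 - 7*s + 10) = s^5 - 12*s^4 + 17*s^3 + 178*s^2 - 504*s + 320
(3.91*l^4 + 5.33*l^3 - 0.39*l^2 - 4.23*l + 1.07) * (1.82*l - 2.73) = 7.1162*l^5 - 0.973700000000001*l^4 - 15.2607*l^3 - 6.6339*l^2 + 13.4953*l - 2.9211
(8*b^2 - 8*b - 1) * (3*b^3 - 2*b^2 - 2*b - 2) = 24*b^5 - 40*b^4 - 3*b^3 + 2*b^2 + 18*b + 2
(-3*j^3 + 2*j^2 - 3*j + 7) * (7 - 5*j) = 15*j^4 - 31*j^3 + 29*j^2 - 56*j + 49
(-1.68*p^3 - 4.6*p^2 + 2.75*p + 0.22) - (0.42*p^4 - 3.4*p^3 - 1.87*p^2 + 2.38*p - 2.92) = -0.42*p^4 + 1.72*p^3 - 2.73*p^2 + 0.37*p + 3.14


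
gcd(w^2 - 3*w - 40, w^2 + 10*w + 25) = w + 5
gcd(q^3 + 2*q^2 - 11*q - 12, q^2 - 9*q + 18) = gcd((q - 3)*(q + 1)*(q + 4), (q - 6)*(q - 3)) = q - 3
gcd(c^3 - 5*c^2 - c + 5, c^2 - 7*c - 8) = c + 1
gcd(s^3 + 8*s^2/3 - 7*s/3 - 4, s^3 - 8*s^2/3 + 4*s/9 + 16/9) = s - 4/3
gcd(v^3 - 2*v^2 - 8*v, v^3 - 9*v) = v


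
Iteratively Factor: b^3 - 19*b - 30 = (b + 2)*(b^2 - 2*b - 15) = (b + 2)*(b + 3)*(b - 5)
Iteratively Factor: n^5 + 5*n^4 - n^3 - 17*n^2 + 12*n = (n + 4)*(n^4 + n^3 - 5*n^2 + 3*n) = (n - 1)*(n + 4)*(n^3 + 2*n^2 - 3*n) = (n - 1)^2*(n + 4)*(n^2 + 3*n) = (n - 1)^2*(n + 3)*(n + 4)*(n)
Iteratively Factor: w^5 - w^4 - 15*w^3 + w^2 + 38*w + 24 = (w + 1)*(w^4 - 2*w^3 - 13*w^2 + 14*w + 24) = (w + 1)*(w + 3)*(w^3 - 5*w^2 + 2*w + 8) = (w + 1)^2*(w + 3)*(w^2 - 6*w + 8) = (w - 4)*(w + 1)^2*(w + 3)*(w - 2)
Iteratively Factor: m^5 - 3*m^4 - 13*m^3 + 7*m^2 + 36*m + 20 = (m + 2)*(m^4 - 5*m^3 - 3*m^2 + 13*m + 10) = (m + 1)*(m + 2)*(m^3 - 6*m^2 + 3*m + 10) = (m - 5)*(m + 1)*(m + 2)*(m^2 - m - 2) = (m - 5)*(m - 2)*(m + 1)*(m + 2)*(m + 1)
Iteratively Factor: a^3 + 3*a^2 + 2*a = (a + 2)*(a^2 + a) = (a + 1)*(a + 2)*(a)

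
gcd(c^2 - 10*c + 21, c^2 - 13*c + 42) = c - 7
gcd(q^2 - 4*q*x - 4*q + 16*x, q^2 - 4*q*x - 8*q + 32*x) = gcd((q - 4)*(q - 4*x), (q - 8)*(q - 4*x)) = -q + 4*x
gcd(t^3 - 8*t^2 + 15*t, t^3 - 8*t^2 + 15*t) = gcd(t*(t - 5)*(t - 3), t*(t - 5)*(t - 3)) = t^3 - 8*t^2 + 15*t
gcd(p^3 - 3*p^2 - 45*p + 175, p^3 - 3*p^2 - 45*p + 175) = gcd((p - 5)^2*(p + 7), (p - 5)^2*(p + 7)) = p^3 - 3*p^2 - 45*p + 175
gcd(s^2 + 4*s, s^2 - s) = s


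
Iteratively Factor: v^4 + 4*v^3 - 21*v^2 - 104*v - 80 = (v - 5)*(v^3 + 9*v^2 + 24*v + 16) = (v - 5)*(v + 1)*(v^2 + 8*v + 16) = (v - 5)*(v + 1)*(v + 4)*(v + 4)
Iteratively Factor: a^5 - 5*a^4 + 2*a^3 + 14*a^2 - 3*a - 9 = (a - 1)*(a^4 - 4*a^3 - 2*a^2 + 12*a + 9) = (a - 1)*(a + 1)*(a^3 - 5*a^2 + 3*a + 9) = (a - 1)*(a + 1)^2*(a^2 - 6*a + 9) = (a - 3)*(a - 1)*(a + 1)^2*(a - 3)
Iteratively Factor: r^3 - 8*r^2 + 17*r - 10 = (r - 2)*(r^2 - 6*r + 5) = (r - 2)*(r - 1)*(r - 5)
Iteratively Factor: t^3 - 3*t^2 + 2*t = (t - 2)*(t^2 - t) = t*(t - 2)*(t - 1)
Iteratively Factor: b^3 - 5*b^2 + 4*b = (b - 1)*(b^2 - 4*b) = b*(b - 1)*(b - 4)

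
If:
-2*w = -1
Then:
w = 1/2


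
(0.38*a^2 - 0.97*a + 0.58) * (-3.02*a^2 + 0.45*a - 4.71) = -1.1476*a^4 + 3.1004*a^3 - 3.9779*a^2 + 4.8297*a - 2.7318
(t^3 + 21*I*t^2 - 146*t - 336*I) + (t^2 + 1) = t^3 + t^2 + 21*I*t^2 - 146*t + 1 - 336*I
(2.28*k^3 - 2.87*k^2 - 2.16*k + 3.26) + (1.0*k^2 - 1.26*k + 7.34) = 2.28*k^3 - 1.87*k^2 - 3.42*k + 10.6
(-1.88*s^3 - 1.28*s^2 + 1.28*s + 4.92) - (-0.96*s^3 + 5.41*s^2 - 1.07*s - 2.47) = -0.92*s^3 - 6.69*s^2 + 2.35*s + 7.39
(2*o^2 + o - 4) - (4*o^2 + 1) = -2*o^2 + o - 5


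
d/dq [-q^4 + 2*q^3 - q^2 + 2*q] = -4*q^3 + 6*q^2 - 2*q + 2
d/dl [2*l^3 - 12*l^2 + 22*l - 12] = 6*l^2 - 24*l + 22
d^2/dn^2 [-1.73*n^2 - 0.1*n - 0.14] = -3.46000000000000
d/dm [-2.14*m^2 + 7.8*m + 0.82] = 7.8 - 4.28*m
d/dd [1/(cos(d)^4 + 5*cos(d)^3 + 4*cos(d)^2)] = (4*cos(d)^2 + 15*cos(d) + 8)*sin(d)/((cos(d)^2 + 5*cos(d) + 4)^2*cos(d)^3)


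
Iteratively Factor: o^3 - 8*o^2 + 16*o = (o - 4)*(o^2 - 4*o) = (o - 4)^2*(o)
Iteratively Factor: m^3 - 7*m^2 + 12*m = (m - 3)*(m^2 - 4*m) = m*(m - 3)*(m - 4)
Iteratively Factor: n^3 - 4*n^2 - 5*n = (n - 5)*(n^2 + n) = n*(n - 5)*(n + 1)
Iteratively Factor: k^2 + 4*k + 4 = (k + 2)*(k + 2)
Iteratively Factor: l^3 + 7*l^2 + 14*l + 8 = (l + 4)*(l^2 + 3*l + 2) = (l + 1)*(l + 4)*(l + 2)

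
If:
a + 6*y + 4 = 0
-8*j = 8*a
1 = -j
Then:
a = 1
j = -1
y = -5/6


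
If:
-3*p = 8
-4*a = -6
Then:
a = 3/2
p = -8/3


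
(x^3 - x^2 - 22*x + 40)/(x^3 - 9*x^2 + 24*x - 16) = (x^2 + 3*x - 10)/(x^2 - 5*x + 4)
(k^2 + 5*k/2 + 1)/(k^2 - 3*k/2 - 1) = (k + 2)/(k - 2)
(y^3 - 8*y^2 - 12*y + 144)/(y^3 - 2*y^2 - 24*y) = (y - 6)/y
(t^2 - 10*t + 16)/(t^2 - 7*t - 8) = (t - 2)/(t + 1)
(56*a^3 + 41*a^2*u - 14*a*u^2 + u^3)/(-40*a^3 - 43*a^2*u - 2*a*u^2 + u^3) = (-7*a + u)/(5*a + u)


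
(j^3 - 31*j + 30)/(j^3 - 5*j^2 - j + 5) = (j + 6)/(j + 1)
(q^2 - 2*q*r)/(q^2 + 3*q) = (q - 2*r)/(q + 3)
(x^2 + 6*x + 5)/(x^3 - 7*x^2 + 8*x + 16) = (x + 5)/(x^2 - 8*x + 16)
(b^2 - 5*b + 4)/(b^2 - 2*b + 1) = (b - 4)/(b - 1)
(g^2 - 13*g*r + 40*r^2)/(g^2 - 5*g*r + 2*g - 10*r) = (g - 8*r)/(g + 2)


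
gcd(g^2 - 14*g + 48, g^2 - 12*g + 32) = g - 8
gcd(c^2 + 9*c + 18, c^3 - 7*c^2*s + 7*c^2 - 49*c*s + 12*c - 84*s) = c + 3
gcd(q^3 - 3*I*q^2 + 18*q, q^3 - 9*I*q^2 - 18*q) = q^2 - 6*I*q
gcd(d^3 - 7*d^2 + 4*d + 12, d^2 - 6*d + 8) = d - 2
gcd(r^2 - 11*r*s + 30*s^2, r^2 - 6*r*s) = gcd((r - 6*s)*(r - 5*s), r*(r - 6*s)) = r - 6*s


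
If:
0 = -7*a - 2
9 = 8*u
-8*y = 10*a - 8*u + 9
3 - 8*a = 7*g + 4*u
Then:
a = -2/7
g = 11/98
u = 9/8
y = 5/14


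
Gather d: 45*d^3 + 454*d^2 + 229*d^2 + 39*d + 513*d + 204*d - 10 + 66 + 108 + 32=45*d^3 + 683*d^2 + 756*d + 196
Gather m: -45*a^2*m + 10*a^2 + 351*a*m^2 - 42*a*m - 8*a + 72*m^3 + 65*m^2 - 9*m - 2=10*a^2 - 8*a + 72*m^3 + m^2*(351*a + 65) + m*(-45*a^2 - 42*a - 9) - 2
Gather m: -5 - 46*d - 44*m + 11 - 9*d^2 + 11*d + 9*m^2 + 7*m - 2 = -9*d^2 - 35*d + 9*m^2 - 37*m + 4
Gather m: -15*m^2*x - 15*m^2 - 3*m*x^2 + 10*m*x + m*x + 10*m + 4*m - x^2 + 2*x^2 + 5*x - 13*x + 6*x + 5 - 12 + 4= m^2*(-15*x - 15) + m*(-3*x^2 + 11*x + 14) + x^2 - 2*x - 3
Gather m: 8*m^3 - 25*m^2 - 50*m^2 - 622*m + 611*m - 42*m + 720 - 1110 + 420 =8*m^3 - 75*m^2 - 53*m + 30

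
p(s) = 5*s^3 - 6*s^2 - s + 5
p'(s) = 15*s^2 - 12*s - 1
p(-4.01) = -409.88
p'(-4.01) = 288.32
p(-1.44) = -20.93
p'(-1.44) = 47.38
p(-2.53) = -111.85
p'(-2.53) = 125.37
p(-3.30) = -236.72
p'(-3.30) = 201.95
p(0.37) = 4.06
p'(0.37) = -3.39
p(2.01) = 19.35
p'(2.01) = 35.48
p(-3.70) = -326.70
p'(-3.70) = 248.75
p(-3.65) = -314.42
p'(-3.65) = 242.64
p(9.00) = 3155.00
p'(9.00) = 1106.00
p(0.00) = 5.00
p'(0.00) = -1.00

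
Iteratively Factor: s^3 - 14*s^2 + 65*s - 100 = (s - 4)*(s^2 - 10*s + 25) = (s - 5)*(s - 4)*(s - 5)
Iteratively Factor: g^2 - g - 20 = (g - 5)*(g + 4)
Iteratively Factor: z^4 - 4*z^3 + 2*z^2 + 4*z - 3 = (z - 1)*(z^3 - 3*z^2 - z + 3) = (z - 1)^2*(z^2 - 2*z - 3) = (z - 3)*(z - 1)^2*(z + 1)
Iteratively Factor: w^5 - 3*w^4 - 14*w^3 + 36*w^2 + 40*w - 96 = (w - 4)*(w^4 + w^3 - 10*w^2 - 4*w + 24) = (w - 4)*(w - 2)*(w^3 + 3*w^2 - 4*w - 12) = (w - 4)*(w - 2)*(w + 3)*(w^2 - 4) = (w - 4)*(w - 2)^2*(w + 3)*(w + 2)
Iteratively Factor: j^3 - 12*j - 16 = (j + 2)*(j^2 - 2*j - 8) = (j - 4)*(j + 2)*(j + 2)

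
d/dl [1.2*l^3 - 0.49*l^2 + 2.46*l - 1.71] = 3.6*l^2 - 0.98*l + 2.46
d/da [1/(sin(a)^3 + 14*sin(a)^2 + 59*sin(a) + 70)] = (-28*sin(a) + 3*cos(a)^2 - 62)*cos(a)/(sin(a)^3 + 14*sin(a)^2 + 59*sin(a) + 70)^2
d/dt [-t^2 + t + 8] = 1 - 2*t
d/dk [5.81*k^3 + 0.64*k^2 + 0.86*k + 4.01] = 17.43*k^2 + 1.28*k + 0.86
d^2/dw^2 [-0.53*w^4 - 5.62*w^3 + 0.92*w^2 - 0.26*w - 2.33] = -6.36*w^2 - 33.72*w + 1.84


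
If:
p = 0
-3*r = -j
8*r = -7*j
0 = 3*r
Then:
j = 0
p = 0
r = 0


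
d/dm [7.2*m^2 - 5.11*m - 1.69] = 14.4*m - 5.11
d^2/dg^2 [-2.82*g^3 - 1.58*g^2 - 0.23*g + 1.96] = -16.92*g - 3.16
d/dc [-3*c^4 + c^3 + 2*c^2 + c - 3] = -12*c^3 + 3*c^2 + 4*c + 1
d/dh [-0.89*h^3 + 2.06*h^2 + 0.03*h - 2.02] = -2.67*h^2 + 4.12*h + 0.03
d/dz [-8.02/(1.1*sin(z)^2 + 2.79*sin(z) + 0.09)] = (17.644*sin(z) + 22.3758)*cos(z)/(1.1*sin(z)^2 + 2.79*sin(z) + 0.09)^2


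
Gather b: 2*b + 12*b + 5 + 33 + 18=14*b + 56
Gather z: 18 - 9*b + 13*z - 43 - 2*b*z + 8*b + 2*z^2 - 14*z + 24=-b + 2*z^2 + z*(-2*b - 1) - 1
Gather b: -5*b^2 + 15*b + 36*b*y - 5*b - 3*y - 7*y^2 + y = -5*b^2 + b*(36*y + 10) - 7*y^2 - 2*y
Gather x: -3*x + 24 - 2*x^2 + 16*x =-2*x^2 + 13*x + 24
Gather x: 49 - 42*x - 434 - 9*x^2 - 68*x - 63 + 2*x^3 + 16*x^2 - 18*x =2*x^3 + 7*x^2 - 128*x - 448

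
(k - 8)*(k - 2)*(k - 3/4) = k^3 - 43*k^2/4 + 47*k/2 - 12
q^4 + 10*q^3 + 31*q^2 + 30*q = q*(q + 2)*(q + 3)*(q + 5)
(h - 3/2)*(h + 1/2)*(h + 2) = h^3 + h^2 - 11*h/4 - 3/2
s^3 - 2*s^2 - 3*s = s*(s - 3)*(s + 1)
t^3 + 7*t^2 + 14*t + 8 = (t + 1)*(t + 2)*(t + 4)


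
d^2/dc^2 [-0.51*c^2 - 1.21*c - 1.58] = -1.02000000000000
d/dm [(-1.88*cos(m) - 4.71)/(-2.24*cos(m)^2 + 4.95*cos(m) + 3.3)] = (4.2112*cos(m)^2 + 21.1008*cos(m) - 17.1105)*sin(m)/(5.0176*cos(m)^4 - 22.176*cos(m)^3 + 9.7185*cos(m)^2 + 32.67*cos(m) + 10.89)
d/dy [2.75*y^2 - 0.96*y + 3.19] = 5.5*y - 0.96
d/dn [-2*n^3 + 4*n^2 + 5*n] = -6*n^2 + 8*n + 5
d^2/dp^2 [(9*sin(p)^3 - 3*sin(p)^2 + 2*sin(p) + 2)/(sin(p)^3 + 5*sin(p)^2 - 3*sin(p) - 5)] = 2*(24*sin(p)^8 - 178*sin(p)^7 - 45*sin(p)^6 + 178*sin(p)^5 - 468*sin(p)^4 - 803*sin(p)^3 + 428*sin(p)^2 + 755*sin(p) - 37)/(sin(p)^3 + 5*sin(p)^2 - 3*sin(p) - 5)^3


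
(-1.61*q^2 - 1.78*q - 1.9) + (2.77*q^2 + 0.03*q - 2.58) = 1.16*q^2 - 1.75*q - 4.48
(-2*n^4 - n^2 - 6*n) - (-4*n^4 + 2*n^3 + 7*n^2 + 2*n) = 2*n^4 - 2*n^3 - 8*n^2 - 8*n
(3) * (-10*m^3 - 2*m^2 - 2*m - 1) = -30*m^3 - 6*m^2 - 6*m - 3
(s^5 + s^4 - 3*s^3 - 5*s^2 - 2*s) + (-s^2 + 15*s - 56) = s^5 + s^4 - 3*s^3 - 6*s^2 + 13*s - 56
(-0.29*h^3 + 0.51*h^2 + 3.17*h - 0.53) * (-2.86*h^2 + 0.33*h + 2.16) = 0.8294*h^5 - 1.5543*h^4 - 9.5243*h^3 + 3.6635*h^2 + 6.6723*h - 1.1448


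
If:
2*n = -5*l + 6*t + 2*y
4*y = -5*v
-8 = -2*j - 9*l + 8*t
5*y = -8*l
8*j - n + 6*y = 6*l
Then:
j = -595*y/464 - 12/29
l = -5*y/8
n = -59*y/116 - 96/29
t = -475*y/464 - 32/29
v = -4*y/5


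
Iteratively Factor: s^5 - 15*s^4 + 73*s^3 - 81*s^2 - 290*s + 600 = (s - 5)*(s^4 - 10*s^3 + 23*s^2 + 34*s - 120) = (s - 5)*(s + 2)*(s^3 - 12*s^2 + 47*s - 60) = (s - 5)^2*(s + 2)*(s^2 - 7*s + 12) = (s - 5)^2*(s - 4)*(s + 2)*(s - 3)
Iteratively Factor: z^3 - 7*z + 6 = (z - 1)*(z^2 + z - 6) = (z - 2)*(z - 1)*(z + 3)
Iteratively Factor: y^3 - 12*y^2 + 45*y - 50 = (y - 5)*(y^2 - 7*y + 10) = (y - 5)^2*(y - 2)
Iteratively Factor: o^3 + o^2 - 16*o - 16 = (o - 4)*(o^2 + 5*o + 4) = (o - 4)*(o + 4)*(o + 1)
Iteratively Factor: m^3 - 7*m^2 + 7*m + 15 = (m + 1)*(m^2 - 8*m + 15) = (m - 5)*(m + 1)*(m - 3)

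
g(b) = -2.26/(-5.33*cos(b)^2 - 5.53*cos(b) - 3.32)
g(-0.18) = 0.16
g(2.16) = 1.19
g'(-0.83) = -0.24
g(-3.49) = 0.80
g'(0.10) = 0.02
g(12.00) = 0.19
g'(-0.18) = -0.03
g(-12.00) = 0.19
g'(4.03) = 0.55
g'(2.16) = -0.21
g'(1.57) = 1.13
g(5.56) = 0.22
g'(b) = -2.26*(-10.66*sin(b)*cos(b) - 5.53*sin(b))/(-5.33*cos(b)^2 - 5.53*cos(b) - 3.32)^2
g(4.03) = 1.16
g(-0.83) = 0.24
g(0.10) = 0.16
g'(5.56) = -0.18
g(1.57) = 0.68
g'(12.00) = -0.13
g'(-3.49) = -0.43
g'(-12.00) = 0.13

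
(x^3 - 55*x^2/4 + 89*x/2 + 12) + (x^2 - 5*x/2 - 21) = x^3 - 51*x^2/4 + 42*x - 9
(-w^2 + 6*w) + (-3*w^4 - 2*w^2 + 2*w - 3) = -3*w^4 - 3*w^2 + 8*w - 3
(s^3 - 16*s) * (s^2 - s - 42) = s^5 - s^4 - 58*s^3 + 16*s^2 + 672*s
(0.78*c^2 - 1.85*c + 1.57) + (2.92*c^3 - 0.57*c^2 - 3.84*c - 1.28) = 2.92*c^3 + 0.21*c^2 - 5.69*c + 0.29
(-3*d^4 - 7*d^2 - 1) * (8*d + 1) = -24*d^5 - 3*d^4 - 56*d^3 - 7*d^2 - 8*d - 1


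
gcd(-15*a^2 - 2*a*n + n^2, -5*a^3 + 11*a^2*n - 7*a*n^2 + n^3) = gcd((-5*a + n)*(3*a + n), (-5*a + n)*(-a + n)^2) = 5*a - n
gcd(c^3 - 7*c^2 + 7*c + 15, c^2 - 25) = c - 5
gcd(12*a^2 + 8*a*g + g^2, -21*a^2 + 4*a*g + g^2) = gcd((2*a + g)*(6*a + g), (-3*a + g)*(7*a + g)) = 1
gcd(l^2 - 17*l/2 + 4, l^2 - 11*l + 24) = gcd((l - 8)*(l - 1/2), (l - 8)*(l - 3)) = l - 8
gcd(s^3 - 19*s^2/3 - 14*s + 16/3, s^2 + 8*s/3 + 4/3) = s + 2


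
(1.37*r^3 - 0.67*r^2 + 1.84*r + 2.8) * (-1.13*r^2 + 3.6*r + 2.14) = -1.5481*r^5 + 5.6891*r^4 - 1.5594*r^3 + 2.0262*r^2 + 14.0176*r + 5.992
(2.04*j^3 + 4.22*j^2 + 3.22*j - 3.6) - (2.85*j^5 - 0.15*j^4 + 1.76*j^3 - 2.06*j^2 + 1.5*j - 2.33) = -2.85*j^5 + 0.15*j^4 + 0.28*j^3 + 6.28*j^2 + 1.72*j - 1.27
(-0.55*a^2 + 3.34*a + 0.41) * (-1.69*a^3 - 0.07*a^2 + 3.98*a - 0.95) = 0.9295*a^5 - 5.6061*a^4 - 3.1157*a^3 + 13.787*a^2 - 1.5412*a - 0.3895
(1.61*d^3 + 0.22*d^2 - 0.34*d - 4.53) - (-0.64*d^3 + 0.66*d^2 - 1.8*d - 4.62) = 2.25*d^3 - 0.44*d^2 + 1.46*d + 0.0899999999999999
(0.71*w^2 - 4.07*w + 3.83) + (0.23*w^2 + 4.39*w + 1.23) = 0.94*w^2 + 0.319999999999999*w + 5.06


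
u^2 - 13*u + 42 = (u - 7)*(u - 6)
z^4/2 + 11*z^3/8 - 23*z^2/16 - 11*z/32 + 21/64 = (z/2 + 1/4)*(z - 3/4)*(z - 1/2)*(z + 7/2)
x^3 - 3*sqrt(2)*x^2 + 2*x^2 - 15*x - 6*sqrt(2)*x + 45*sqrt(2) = (x - 3)*(x + 5)*(x - 3*sqrt(2))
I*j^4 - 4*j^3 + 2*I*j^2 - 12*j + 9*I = (j - I)*(j + 3*I)^2*(I*j + 1)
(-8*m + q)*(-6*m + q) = 48*m^2 - 14*m*q + q^2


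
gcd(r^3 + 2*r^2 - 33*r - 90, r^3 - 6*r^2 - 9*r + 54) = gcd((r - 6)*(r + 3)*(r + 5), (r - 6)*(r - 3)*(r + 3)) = r^2 - 3*r - 18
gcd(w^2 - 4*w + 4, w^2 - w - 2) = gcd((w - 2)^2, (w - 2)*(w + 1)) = w - 2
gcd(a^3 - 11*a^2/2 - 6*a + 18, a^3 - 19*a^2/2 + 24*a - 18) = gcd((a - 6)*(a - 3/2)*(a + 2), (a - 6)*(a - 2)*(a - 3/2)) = a^2 - 15*a/2 + 9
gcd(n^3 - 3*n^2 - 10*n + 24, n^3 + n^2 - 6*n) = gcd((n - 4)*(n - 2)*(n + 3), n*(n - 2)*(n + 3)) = n^2 + n - 6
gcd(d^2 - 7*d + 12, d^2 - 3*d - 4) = d - 4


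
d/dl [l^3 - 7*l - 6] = 3*l^2 - 7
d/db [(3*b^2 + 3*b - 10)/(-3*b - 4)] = 3*(-3*b^2 - 8*b - 14)/(9*b^2 + 24*b + 16)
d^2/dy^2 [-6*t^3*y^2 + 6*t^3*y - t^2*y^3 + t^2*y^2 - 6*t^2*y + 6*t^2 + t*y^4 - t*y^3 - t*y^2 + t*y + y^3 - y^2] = -12*t^3 - 6*t^2*y + 2*t^2 + 12*t*y^2 - 6*t*y - 2*t + 6*y - 2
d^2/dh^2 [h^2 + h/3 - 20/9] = 2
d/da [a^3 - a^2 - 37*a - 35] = 3*a^2 - 2*a - 37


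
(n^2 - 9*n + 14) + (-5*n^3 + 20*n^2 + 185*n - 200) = -5*n^3 + 21*n^2 + 176*n - 186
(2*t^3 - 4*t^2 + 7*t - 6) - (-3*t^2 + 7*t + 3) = 2*t^3 - t^2 - 9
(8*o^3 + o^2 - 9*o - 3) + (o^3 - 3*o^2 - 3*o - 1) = 9*o^3 - 2*o^2 - 12*o - 4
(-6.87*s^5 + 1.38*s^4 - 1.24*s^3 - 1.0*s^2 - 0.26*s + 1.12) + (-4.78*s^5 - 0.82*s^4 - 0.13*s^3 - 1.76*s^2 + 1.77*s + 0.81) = -11.65*s^5 + 0.56*s^4 - 1.37*s^3 - 2.76*s^2 + 1.51*s + 1.93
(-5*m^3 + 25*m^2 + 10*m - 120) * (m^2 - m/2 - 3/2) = -5*m^5 + 55*m^4/2 + 5*m^3 - 325*m^2/2 + 45*m + 180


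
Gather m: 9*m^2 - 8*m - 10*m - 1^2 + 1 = 9*m^2 - 18*m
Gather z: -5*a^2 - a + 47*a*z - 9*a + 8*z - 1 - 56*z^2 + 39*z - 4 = -5*a^2 - 10*a - 56*z^2 + z*(47*a + 47) - 5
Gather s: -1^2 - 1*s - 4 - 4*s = -5*s - 5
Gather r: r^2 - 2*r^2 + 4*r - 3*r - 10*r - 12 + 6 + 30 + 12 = -r^2 - 9*r + 36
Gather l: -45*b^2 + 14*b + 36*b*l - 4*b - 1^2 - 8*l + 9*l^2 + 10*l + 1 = -45*b^2 + 10*b + 9*l^2 + l*(36*b + 2)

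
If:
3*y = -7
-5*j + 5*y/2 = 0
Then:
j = -7/6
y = -7/3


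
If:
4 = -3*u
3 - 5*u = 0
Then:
No Solution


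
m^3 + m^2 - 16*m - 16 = (m - 4)*(m + 1)*(m + 4)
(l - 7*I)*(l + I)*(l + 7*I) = l^3 + I*l^2 + 49*l + 49*I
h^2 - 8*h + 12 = (h - 6)*(h - 2)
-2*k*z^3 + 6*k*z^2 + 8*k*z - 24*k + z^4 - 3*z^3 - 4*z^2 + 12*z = (-2*k + z)*(z - 3)*(z - 2)*(z + 2)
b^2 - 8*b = b*(b - 8)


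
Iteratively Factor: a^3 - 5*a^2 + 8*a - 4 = (a - 2)*(a^2 - 3*a + 2) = (a - 2)^2*(a - 1)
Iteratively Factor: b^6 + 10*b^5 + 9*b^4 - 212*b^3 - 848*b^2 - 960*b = (b + 4)*(b^5 + 6*b^4 - 15*b^3 - 152*b^2 - 240*b) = (b - 5)*(b + 4)*(b^4 + 11*b^3 + 40*b^2 + 48*b) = b*(b - 5)*(b + 4)*(b^3 + 11*b^2 + 40*b + 48) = b*(b - 5)*(b + 4)^2*(b^2 + 7*b + 12) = b*(b - 5)*(b + 4)^3*(b + 3)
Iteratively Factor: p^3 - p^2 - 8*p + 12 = (p + 3)*(p^2 - 4*p + 4) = (p - 2)*(p + 3)*(p - 2)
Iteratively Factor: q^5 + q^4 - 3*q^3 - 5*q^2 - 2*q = (q - 2)*(q^4 + 3*q^3 + 3*q^2 + q) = (q - 2)*(q + 1)*(q^3 + 2*q^2 + q) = (q - 2)*(q + 1)^2*(q^2 + q) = (q - 2)*(q + 1)^3*(q)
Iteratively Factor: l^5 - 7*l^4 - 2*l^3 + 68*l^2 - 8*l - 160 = (l + 2)*(l^4 - 9*l^3 + 16*l^2 + 36*l - 80) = (l + 2)^2*(l^3 - 11*l^2 + 38*l - 40) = (l - 2)*(l + 2)^2*(l^2 - 9*l + 20) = (l - 5)*(l - 2)*(l + 2)^2*(l - 4)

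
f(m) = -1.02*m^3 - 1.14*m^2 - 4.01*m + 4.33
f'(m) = -3.06*m^2 - 2.28*m - 4.01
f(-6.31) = 240.51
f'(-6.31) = -111.46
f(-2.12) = 17.43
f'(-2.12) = -12.93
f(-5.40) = 153.35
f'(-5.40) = -80.93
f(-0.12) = 4.80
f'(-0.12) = -3.78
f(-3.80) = 59.08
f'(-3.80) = -39.53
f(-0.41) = 5.85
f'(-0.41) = -3.59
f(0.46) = 2.14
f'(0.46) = -5.71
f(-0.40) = 5.82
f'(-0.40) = -3.59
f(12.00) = -1970.51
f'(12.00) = -472.01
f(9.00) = -867.68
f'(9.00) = -272.39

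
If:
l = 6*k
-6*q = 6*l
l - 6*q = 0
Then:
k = 0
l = 0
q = 0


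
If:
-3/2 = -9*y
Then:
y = 1/6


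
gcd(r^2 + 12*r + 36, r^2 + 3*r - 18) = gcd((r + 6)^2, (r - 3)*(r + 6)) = r + 6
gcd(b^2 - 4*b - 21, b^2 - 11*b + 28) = b - 7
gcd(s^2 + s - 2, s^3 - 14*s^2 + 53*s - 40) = s - 1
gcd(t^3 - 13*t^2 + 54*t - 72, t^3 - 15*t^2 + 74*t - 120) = t^2 - 10*t + 24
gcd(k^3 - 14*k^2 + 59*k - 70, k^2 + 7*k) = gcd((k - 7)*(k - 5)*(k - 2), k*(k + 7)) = 1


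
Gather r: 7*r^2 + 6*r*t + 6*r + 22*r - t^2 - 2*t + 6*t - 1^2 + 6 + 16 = 7*r^2 + r*(6*t + 28) - t^2 + 4*t + 21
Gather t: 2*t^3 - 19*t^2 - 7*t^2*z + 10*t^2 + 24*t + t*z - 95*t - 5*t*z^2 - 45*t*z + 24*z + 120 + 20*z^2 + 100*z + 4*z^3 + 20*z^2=2*t^3 + t^2*(-7*z - 9) + t*(-5*z^2 - 44*z - 71) + 4*z^3 + 40*z^2 + 124*z + 120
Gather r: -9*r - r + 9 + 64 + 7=80 - 10*r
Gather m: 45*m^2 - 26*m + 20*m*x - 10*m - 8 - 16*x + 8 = 45*m^2 + m*(20*x - 36) - 16*x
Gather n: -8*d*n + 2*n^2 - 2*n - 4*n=2*n^2 + n*(-8*d - 6)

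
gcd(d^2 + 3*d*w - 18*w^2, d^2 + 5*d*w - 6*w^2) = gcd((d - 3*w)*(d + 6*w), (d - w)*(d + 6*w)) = d + 6*w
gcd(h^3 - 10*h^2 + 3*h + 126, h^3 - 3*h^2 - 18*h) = h^2 - 3*h - 18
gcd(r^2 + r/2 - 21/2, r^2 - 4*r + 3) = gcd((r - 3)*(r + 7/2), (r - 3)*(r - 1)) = r - 3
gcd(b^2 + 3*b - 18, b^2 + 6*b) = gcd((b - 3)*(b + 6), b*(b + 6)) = b + 6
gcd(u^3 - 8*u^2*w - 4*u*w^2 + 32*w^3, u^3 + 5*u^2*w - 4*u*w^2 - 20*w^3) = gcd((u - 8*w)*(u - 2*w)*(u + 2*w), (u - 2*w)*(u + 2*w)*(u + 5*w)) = u^2 - 4*w^2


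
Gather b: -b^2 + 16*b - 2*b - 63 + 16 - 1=-b^2 + 14*b - 48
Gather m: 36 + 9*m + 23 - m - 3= 8*m + 56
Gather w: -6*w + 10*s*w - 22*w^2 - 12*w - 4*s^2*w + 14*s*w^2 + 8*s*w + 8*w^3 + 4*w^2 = 8*w^3 + w^2*(14*s - 18) + w*(-4*s^2 + 18*s - 18)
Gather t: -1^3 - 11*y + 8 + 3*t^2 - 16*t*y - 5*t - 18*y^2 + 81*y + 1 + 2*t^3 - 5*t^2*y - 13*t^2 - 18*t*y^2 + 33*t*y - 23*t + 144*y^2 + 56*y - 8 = 2*t^3 + t^2*(-5*y - 10) + t*(-18*y^2 + 17*y - 28) + 126*y^2 + 126*y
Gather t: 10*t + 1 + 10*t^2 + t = 10*t^2 + 11*t + 1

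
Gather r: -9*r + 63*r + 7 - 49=54*r - 42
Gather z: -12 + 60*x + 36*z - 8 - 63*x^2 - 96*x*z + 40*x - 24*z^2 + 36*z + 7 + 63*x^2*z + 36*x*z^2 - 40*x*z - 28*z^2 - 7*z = -63*x^2 + 100*x + z^2*(36*x - 52) + z*(63*x^2 - 136*x + 65) - 13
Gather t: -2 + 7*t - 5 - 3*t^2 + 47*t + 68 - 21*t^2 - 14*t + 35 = -24*t^2 + 40*t + 96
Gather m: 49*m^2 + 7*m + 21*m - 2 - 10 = 49*m^2 + 28*m - 12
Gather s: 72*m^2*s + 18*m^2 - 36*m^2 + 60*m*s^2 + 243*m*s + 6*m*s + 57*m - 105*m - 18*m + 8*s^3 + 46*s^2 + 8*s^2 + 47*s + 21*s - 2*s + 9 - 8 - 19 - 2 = -18*m^2 - 66*m + 8*s^3 + s^2*(60*m + 54) + s*(72*m^2 + 249*m + 66) - 20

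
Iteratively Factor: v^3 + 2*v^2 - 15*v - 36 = (v + 3)*(v^2 - v - 12) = (v + 3)^2*(v - 4)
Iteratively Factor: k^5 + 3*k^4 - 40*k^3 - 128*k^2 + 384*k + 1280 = (k - 4)*(k^4 + 7*k^3 - 12*k^2 - 176*k - 320) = (k - 4)*(k + 4)*(k^3 + 3*k^2 - 24*k - 80) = (k - 4)*(k + 4)^2*(k^2 - k - 20) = (k - 5)*(k - 4)*(k + 4)^2*(k + 4)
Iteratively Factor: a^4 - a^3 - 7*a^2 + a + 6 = (a + 1)*(a^3 - 2*a^2 - 5*a + 6) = (a + 1)*(a + 2)*(a^2 - 4*a + 3) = (a - 1)*(a + 1)*(a + 2)*(a - 3)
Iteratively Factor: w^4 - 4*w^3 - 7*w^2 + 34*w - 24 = (w + 3)*(w^3 - 7*w^2 + 14*w - 8) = (w - 2)*(w + 3)*(w^2 - 5*w + 4) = (w - 2)*(w - 1)*(w + 3)*(w - 4)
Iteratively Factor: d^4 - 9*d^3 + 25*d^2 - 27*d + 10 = (d - 1)*(d^3 - 8*d^2 + 17*d - 10) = (d - 5)*(d - 1)*(d^2 - 3*d + 2) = (d - 5)*(d - 2)*(d - 1)*(d - 1)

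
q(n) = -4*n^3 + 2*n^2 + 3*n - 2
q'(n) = -12*n^2 + 4*n + 3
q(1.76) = -12.33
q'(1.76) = -27.13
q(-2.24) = 46.27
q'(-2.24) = -66.17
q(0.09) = -1.72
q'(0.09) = 3.26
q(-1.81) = 22.84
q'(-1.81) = -43.55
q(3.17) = -99.81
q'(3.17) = -104.91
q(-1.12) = 2.77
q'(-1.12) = -16.53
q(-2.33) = 52.47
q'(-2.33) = -71.47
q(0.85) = -0.46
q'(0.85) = -2.27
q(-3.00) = 115.00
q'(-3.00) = -117.00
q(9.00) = -2729.00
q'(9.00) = -933.00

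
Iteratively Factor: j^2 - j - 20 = (j + 4)*(j - 5)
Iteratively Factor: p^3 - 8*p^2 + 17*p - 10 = (p - 2)*(p^2 - 6*p + 5) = (p - 5)*(p - 2)*(p - 1)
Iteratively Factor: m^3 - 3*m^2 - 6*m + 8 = (m - 4)*(m^2 + m - 2) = (m - 4)*(m - 1)*(m + 2)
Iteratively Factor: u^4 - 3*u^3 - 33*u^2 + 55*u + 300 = (u - 5)*(u^3 + 2*u^2 - 23*u - 60) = (u - 5)*(u + 4)*(u^2 - 2*u - 15) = (u - 5)*(u + 3)*(u + 4)*(u - 5)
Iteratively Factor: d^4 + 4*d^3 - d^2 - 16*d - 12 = (d + 2)*(d^3 + 2*d^2 - 5*d - 6) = (d + 2)*(d + 3)*(d^2 - d - 2) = (d - 2)*(d + 2)*(d + 3)*(d + 1)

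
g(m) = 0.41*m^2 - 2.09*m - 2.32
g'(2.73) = 0.15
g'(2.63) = 0.07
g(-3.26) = 8.85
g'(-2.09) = -3.80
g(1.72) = -4.70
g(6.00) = -0.10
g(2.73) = -4.97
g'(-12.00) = -11.93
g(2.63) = -4.98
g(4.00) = -4.12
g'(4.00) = 1.19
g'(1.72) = -0.68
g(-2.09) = 3.84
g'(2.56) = 0.01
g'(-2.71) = -4.31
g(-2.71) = 6.35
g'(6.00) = 2.83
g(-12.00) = 81.80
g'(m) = 0.82*m - 2.09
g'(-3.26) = -4.76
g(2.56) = -4.98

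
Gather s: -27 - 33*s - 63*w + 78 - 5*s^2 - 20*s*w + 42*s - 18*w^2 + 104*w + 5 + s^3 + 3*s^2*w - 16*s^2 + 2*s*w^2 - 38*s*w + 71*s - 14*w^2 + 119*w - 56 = s^3 + s^2*(3*w - 21) + s*(2*w^2 - 58*w + 80) - 32*w^2 + 160*w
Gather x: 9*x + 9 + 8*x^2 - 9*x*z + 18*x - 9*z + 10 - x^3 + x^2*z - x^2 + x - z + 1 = -x^3 + x^2*(z + 7) + x*(28 - 9*z) - 10*z + 20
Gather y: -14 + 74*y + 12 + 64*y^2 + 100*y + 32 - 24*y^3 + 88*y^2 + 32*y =-24*y^3 + 152*y^2 + 206*y + 30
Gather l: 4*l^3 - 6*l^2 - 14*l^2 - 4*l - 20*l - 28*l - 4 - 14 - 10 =4*l^3 - 20*l^2 - 52*l - 28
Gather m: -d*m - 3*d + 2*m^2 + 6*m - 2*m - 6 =-3*d + 2*m^2 + m*(4 - d) - 6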